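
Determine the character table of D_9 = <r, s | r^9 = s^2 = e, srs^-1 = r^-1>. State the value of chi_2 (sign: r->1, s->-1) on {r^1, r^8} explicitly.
Conjugacy classes: {e} of size 1, {r^1, r^8} of size 2, {r^2, r^7} of size 2, {r^3, r^6} of size 2, {r^4, r^5} of size 2, {s, sr, ..., sr^8} of size 9.
Character table:
  irrep \ class              {e} (size 1)  {r^1, r^8} (size 2)  {r^2, r^7} (size 2)  {r^3, r^6} (size 2)  {r^4, r^5} (size 2)  {s, sr, ..., sr^8} (size 9)
  chi_1 (triv)               1             1                    1                    1                    1                    1                          
  chi_2 (sign: r->1, s->-1)  1             1                    1                    1                    1                    -1                         
  chi_3 (2d, j=1)            2             2*cos(2*pi/9)        2*cos(4*pi/9)        -1                   -2*cos(pi/9)         0                          
  chi_4 (2d, j=2)            2             2*cos(4*pi/9)        -2*cos(pi/9)         -1                   2*cos(2*pi/9)        0                          
  chi_5 (2d, j=3)            2             -1                   -1                   2                    -1                   0                          
  chi_6 (2d, j=4)            2             -2*cos(pi/9)         2*cos(2*pi/9)        -1                   2*cos(4*pi/9)        0                          

Spot check: chi_2 (sign: r->1, s->-1) on {r^1, r^8} = 1.

Why: D_9 has order 2*9 = 18 with 6 conjugacy classes, hence 6 irreducibles. Sum of squared dims 1 + 1 + 4 + 4 + 4 + 4 = 18 = |G|. Linear characters come from the abelianisation; the 2-dimensional irreps have character r^k -> 2*cos(2*pi*j*k/9), reflections -> 0.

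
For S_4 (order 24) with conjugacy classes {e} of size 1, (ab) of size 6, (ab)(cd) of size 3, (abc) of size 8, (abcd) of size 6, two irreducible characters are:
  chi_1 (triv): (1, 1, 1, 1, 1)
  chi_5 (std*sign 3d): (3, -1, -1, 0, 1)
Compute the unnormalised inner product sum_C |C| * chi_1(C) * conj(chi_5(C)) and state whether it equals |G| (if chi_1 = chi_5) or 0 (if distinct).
Sum = 0; so <chi_1, chi_5> = 0 (distinct irreducibles are orthogonal).

Proof sketch: Compute term by term over conjugacy classes (|C| * chi_1(C) * conj(chi_5(C))):
  1*(1)*conj(3) + 6*(1)*conj(-1) + 3*(1)*conj(-1) + 8*(1)*conj(0) + 6*(1)*conj(1)
  = (3) + (-6) + (-3) + (0) + (6)
  = 0.
Dividing by |G| = 24 gives 0/24 = 0, matching the row-orthogonality relation <chi_1, chi_5> = [chi_1 = chi_5].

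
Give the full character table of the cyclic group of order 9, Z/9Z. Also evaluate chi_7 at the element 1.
Character table of Z/9Z (irreps indexed chi_0,...,chi_8 with chi_k(m) = zeta_9^(k*m), zeta_9 = exp(2*pi*i/9)):
  irrep \ class  {0} (size 1)  {1} (size 1)    {2} (size 1)    {3} (size 1)    {4} (size 1)    {5} (size 1)    {6} (size 1)    {7} (size 1)    {8} (size 1)  
  chi_0          1             1               1               1               1               1               1               1               1             
  chi_1          1             exp(2*I*pi/9)   exp(4*I*pi/9)   exp(2*I*pi/3)   exp(8*I*pi/9)   exp(-8*I*pi/9)  exp(-2*I*pi/3)  exp(-4*I*pi/9)  exp(-2*I*pi/9)
  chi_2          1             exp(4*I*pi/9)   exp(8*I*pi/9)   exp(-2*I*pi/3)  exp(-2*I*pi/9)  exp(2*I*pi/9)   exp(2*I*pi/3)   exp(-8*I*pi/9)  exp(-4*I*pi/9)
  chi_3          1             exp(2*I*pi/3)   exp(-2*I*pi/3)  1               exp(2*I*pi/3)   exp(-2*I*pi/3)  1               exp(2*I*pi/3)   exp(-2*I*pi/3)
  chi_4          1             exp(8*I*pi/9)   exp(-2*I*pi/9)  exp(2*I*pi/3)   exp(-4*I*pi/9)  exp(4*I*pi/9)   exp(-2*I*pi/3)  exp(2*I*pi/9)   exp(-8*I*pi/9)
  chi_5          1             exp(-8*I*pi/9)  exp(2*I*pi/9)   exp(-2*I*pi/3)  exp(4*I*pi/9)   exp(-4*I*pi/9)  exp(2*I*pi/3)   exp(-2*I*pi/9)  exp(8*I*pi/9) 
  chi_6          1             exp(-2*I*pi/3)  exp(2*I*pi/3)   1               exp(-2*I*pi/3)  exp(2*I*pi/3)   1               exp(-2*I*pi/3)  exp(2*I*pi/3) 
  chi_7          1             exp(-4*I*pi/9)  exp(-8*I*pi/9)  exp(2*I*pi/3)   exp(2*I*pi/9)   exp(-2*I*pi/9)  exp(-2*I*pi/3)  exp(8*I*pi/9)   exp(4*I*pi/9) 
  chi_8          1             exp(-2*I*pi/9)  exp(-4*I*pi/9)  exp(-2*I*pi/3)  exp(-8*I*pi/9)  exp(8*I*pi/9)   exp(2*I*pi/3)   exp(4*I*pi/9)   exp(2*I*pi/9) 

Spot check: chi_7(1) = zeta_9^(7*1) = zeta_9^7 = exp(-4*I*pi/9).

Z/9Z is abelian, so all 9 irreducible complex representations are 1-dimensional. They are given by chi_k(m) = zeta_9^(k*m) for k = 0,...,8. Row orthogonality: sum_m chi_k(m) conj(chi_l(m)) = 9 * [k = l].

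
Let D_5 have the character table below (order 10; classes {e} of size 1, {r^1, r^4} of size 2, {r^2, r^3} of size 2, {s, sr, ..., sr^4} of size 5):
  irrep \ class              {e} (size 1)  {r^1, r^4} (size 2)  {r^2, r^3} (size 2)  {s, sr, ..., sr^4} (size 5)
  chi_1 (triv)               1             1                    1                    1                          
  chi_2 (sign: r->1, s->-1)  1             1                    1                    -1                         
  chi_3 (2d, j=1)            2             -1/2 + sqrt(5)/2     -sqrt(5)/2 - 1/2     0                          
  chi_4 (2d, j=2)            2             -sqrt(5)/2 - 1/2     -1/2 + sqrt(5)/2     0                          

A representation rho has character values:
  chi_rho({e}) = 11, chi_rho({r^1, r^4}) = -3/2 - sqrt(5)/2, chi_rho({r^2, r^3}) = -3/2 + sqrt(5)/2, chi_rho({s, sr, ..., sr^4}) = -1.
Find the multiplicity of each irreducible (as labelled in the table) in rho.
Multiplicities: chi_1: 0, chi_2: 1, chi_3: 2, chi_4: 3.

Reasoning: Use <chi_rho, chi> = (1/|G|) sum_C |C| * chi_rho(C) * conj(chi(C)) with |G| = 10 for each irreducible chi in the table:
  <chi_rho, chi_1> = (1/10)[1*(11)*conj(1) + 2*(-3/2 - sqrt(5)/2)*conj(1) + 2*(-3/2 + sqrt(5)/2)*conj(1) + 5*(-1)*conj(1)]
      = (1/10)[(11) + (-3 - sqrt(5)) + (-3 + sqrt(5)) + (-5)] = 0/10 = 0
  <chi_rho, chi_2> = (1/10)[1*(11)*conj(1) + 2*(-3/2 - sqrt(5)/2)*conj(1) + 2*(-3/2 + sqrt(5)/2)*conj(1) + 5*(-1)*conj(-1)]
      = (1/10)[(11) + (-3 - sqrt(5)) + (-3 + sqrt(5)) + (5)] = 10/10 = 1
  <chi_rho, chi_3> = (1/10)[1*(11)*conj(2) + 2*(-3/2 - sqrt(5)/2)*conj(-1/2 + sqrt(5)/2) + 2*(-3/2 + sqrt(5)/2)*conj(-sqrt(5)/2 - 1/2) + 5*(-1)*conj(0)]
      = (1/10)[(22) + (-sqrt(5) - 1) + (-1 + sqrt(5)) + (0)] = 20/10 = 2
  <chi_rho, chi_4> = (1/10)[1*(11)*conj(2) + 2*(-3/2 - sqrt(5)/2)*conj(-sqrt(5)/2 - 1/2) + 2*(-3/2 + sqrt(5)/2)*conj(-1/2 + sqrt(5)/2) + 5*(-1)*conj(0)]
      = (1/10)[(22) + (4 + 2*sqrt(5)) + (4 - 2*sqrt(5)) + (0)] = 30/10 = 3
Dimension check: dim(rho) = sum (mult * dim) = 0*1 + 1*1 + 2*2 + 3*2 = 11 = chi_rho(e) = 11.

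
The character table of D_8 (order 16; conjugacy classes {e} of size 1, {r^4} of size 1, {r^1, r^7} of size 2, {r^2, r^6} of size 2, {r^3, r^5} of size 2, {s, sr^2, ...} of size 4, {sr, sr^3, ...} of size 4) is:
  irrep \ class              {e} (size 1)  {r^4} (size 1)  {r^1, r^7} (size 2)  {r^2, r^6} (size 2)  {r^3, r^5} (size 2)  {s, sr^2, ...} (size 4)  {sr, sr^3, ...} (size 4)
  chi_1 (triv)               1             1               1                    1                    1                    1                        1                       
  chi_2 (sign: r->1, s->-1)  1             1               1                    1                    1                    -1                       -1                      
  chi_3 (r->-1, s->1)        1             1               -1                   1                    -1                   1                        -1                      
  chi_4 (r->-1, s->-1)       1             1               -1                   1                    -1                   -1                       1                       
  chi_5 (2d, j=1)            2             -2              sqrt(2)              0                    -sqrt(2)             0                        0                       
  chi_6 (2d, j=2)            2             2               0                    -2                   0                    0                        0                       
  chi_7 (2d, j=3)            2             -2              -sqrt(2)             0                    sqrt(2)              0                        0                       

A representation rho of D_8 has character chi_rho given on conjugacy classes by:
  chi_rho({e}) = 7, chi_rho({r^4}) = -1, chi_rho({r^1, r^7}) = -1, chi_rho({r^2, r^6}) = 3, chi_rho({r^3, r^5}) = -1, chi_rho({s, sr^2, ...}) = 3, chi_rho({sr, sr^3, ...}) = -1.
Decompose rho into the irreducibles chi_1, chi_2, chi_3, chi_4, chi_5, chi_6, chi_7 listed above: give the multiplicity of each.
Multiplicities: chi_1: 1, chi_2: 0, chi_3: 2, chi_4: 0, chi_5: 1, chi_6: 0, chi_7: 1.

Details: Use <chi_rho, chi> = (1/|G|) sum_C |C| * chi_rho(C) * conj(chi(C)) with |G| = 16 for each irreducible chi in the table:
  <chi_rho, chi_1> = (1/16)[1*(7)*conj(1) + 1*(-1)*conj(1) + 2*(-1)*conj(1) + 2*(3)*conj(1) + 2*(-1)*conj(1) + 4*(3)*conj(1) + 4*(-1)*conj(1)]
      = (1/16)[(7) + (-1) + (-2) + (6) + (-2) + (12) + (-4)] = 16/16 = 1
  <chi_rho, chi_2> = (1/16)[1*(7)*conj(1) + 1*(-1)*conj(1) + 2*(-1)*conj(1) + 2*(3)*conj(1) + 2*(-1)*conj(1) + 4*(3)*conj(-1) + 4*(-1)*conj(-1)]
      = (1/16)[(7) + (-1) + (-2) + (6) + (-2) + (-12) + (4)] = 0/16 = 0
  <chi_rho, chi_3> = (1/16)[1*(7)*conj(1) + 1*(-1)*conj(1) + 2*(-1)*conj(-1) + 2*(3)*conj(1) + 2*(-1)*conj(-1) + 4*(3)*conj(1) + 4*(-1)*conj(-1)]
      = (1/16)[(7) + (-1) + (2) + (6) + (2) + (12) + (4)] = 32/16 = 2
  <chi_rho, chi_4> = (1/16)[1*(7)*conj(1) + 1*(-1)*conj(1) + 2*(-1)*conj(-1) + 2*(3)*conj(1) + 2*(-1)*conj(-1) + 4*(3)*conj(-1) + 4*(-1)*conj(1)]
      = (1/16)[(7) + (-1) + (2) + (6) + (2) + (-12) + (-4)] = 0/16 = 0
  <chi_rho, chi_5> = (1/16)[1*(7)*conj(2) + 1*(-1)*conj(-2) + 2*(-1)*conj(sqrt(2)) + 2*(3)*conj(0) + 2*(-1)*conj(-sqrt(2)) + 4*(3)*conj(0) + 4*(-1)*conj(0)]
      = (1/16)[(14) + (2) + (-2*sqrt(2)) + (0) + (2*sqrt(2)) + (0) + (0)] = 16/16 = 1
  <chi_rho, chi_6> = (1/16)[1*(7)*conj(2) + 1*(-1)*conj(2) + 2*(-1)*conj(0) + 2*(3)*conj(-2) + 2*(-1)*conj(0) + 4*(3)*conj(0) + 4*(-1)*conj(0)]
      = (1/16)[(14) + (-2) + (0) + (-12) + (0) + (0) + (0)] = 0/16 = 0
  <chi_rho, chi_7> = (1/16)[1*(7)*conj(2) + 1*(-1)*conj(-2) + 2*(-1)*conj(-sqrt(2)) + 2*(3)*conj(0) + 2*(-1)*conj(sqrt(2)) + 4*(3)*conj(0) + 4*(-1)*conj(0)]
      = (1/16)[(14) + (2) + (2*sqrt(2)) + (0) + (-2*sqrt(2)) + (0) + (0)] = 16/16 = 1
Dimension check: dim(rho) = sum (mult * dim) = 1*1 + 0*1 + 2*1 + 0*1 + 1*2 + 0*2 + 1*2 = 7 = chi_rho(e) = 7.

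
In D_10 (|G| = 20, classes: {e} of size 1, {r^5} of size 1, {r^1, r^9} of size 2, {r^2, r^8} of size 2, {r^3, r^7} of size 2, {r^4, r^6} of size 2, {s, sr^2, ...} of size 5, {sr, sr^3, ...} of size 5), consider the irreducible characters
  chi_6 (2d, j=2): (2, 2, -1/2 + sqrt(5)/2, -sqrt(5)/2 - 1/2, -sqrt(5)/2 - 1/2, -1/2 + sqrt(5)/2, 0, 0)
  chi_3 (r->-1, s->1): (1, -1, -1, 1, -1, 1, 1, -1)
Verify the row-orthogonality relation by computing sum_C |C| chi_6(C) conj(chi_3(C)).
Sum = 0; so <chi_6, chi_3> = 0 (distinct irreducibles are orthogonal).

Why: Compute term by term over conjugacy classes (|C| * chi_6(C) * conj(chi_3(C))):
  1*(2)*conj(1) + 1*(2)*conj(-1) + 2*(-1/2 + sqrt(5)/2)*conj(-1) + 2*(-sqrt(5)/2 - 1/2)*conj(1) + 2*(-sqrt(5)/2 - 1/2)*conj(-1) + 2*(-1/2 + sqrt(5)/2)*conj(1) + 5*(0)*conj(1) + 5*(0)*conj(-1)
  = (2) + (-2) + (1 - sqrt(5)) + (-sqrt(5) - 1) + (1 + sqrt(5)) + (-1 + sqrt(5)) + (0) + (0)
  = 0.
Dividing by |G| = 20 gives 0/20 = 0, matching the row-orthogonality relation <chi_6, chi_3> = [chi_6 = chi_3].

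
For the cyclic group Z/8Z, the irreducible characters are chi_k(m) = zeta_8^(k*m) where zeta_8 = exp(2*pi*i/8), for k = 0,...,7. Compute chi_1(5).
chi_1(5) = zeta_8^5 = exp(-3*I*pi/4)

Derivation: chi_1(5) = zeta_8^(1*5) = zeta_8^5. Since zeta_8^8 = 1, this equals zeta_8^5 = exp(2*pi*i*5/8) = exp(-3*I*pi/4).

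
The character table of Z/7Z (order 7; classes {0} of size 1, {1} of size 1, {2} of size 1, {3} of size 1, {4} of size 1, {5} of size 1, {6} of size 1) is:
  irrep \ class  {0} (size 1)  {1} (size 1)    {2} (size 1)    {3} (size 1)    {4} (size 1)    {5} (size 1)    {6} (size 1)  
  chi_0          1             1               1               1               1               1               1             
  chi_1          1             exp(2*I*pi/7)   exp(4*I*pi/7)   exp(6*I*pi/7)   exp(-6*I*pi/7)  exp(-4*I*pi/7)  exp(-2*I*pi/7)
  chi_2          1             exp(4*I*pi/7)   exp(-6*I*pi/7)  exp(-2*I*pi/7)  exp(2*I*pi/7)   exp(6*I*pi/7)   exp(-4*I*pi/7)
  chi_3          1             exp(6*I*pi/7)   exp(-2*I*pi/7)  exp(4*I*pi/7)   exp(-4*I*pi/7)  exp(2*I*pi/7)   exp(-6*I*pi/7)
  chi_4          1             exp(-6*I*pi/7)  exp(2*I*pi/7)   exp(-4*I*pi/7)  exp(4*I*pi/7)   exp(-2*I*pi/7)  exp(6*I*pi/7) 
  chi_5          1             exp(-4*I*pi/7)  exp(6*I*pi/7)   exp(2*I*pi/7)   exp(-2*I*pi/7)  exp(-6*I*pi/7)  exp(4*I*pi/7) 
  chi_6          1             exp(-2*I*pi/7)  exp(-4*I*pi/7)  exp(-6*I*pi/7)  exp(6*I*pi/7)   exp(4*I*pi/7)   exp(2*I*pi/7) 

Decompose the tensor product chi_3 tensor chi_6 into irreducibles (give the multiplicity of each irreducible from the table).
chi_3 tensor chi_6 = chi_2 (all other irreducibles have multiplicity 0).

Reasoning: The character of a tensor product is the pointwise product (chi_3 * chi_6)(C) = chi_3(C) * chi_6(C):
  {0}: (1)*(1), {1}: (exp(6*I*pi/7))*(exp(-2*I*pi/7)), {2}: (exp(-2*I*pi/7))*(exp(-4*I*pi/7)), {3}: (exp(4*I*pi/7))*(exp(-6*I*pi/7)), {4}: (exp(-4*I*pi/7))*(exp(6*I*pi/7)), {5}: (exp(2*I*pi/7))*(exp(4*I*pi/7)), {6}: (exp(-6*I*pi/7))*(exp(2*I*pi/7))
so (chi_3 * chi_6) takes values
  {0} -> 1, {1} -> exp(4*I*pi/7), {2} -> exp(-6*I*pi/7), {3} -> exp(-2*I*pi/7), {4} -> exp(2*I*pi/7), {5} -> exp(6*I*pi/7), {6} -> exp(-4*I*pi/7).
Now take the inner product of this character with each irreducible chi from the table, <chi_3*chi_6, chi> = (1/7) sum_C |C| (chi_3*chi_6)(C) conj(chi(C)):
  <chi_3*chi_6, chi_0> = (1/7)[1*(1)*conj(1) + 1*(exp(4*I*pi/7))*conj(1) + 1*(exp(-6*I*pi/7))*conj(1) + 1*(exp(-2*I*pi/7))*conj(1) + 1*(exp(2*I*pi/7))*conj(1) + 1*(exp(6*I*pi/7))*conj(1) + 1*(exp(-4*I*pi/7))*conj(1)]
      = (1/7)[(1) + (exp(4*I*pi/7)) + (exp(-6*I*pi/7)) + (exp(-2*I*pi/7)) + (exp(2*I*pi/7)) + (exp(6*I*pi/7)) + (exp(-4*I*pi/7))] = 0/7 = 0
  <chi_3*chi_6, chi_1> = (1/7)[1*(1)*conj(1) + 1*(exp(4*I*pi/7))*conj(exp(2*I*pi/7)) + 1*(exp(-6*I*pi/7))*conj(exp(4*I*pi/7)) + 1*(exp(-2*I*pi/7))*conj(exp(6*I*pi/7)) + 1*(exp(2*I*pi/7))*conj(exp(-6*I*pi/7)) + 1*(exp(6*I*pi/7))*conj(exp(-4*I*pi/7)) + 1*(exp(-4*I*pi/7))*conj(exp(-2*I*pi/7))]
      = (1/7)[(1) + (exp(2*I*pi/7)) + (exp(4*I*pi/7)) + (exp(6*I*pi/7)) + (exp(-6*I*pi/7)) + (exp(-4*I*pi/7)) + (exp(-2*I*pi/7))] = 0/7 = 0
  <chi_3*chi_6, chi_2> = (1/7)[1*(1)*conj(1) + 1*(exp(4*I*pi/7))*conj(exp(4*I*pi/7)) + 1*(exp(-6*I*pi/7))*conj(exp(-6*I*pi/7)) + 1*(exp(-2*I*pi/7))*conj(exp(-2*I*pi/7)) + 1*(exp(2*I*pi/7))*conj(exp(2*I*pi/7)) + 1*(exp(6*I*pi/7))*conj(exp(6*I*pi/7)) + 1*(exp(-4*I*pi/7))*conj(exp(-4*I*pi/7))]
      = (1/7)[(1) + (1) + (1) + (1) + (1) + (1) + (1)] = 7/7 = 1
  <chi_3*chi_6, chi_3> = (1/7)[1*(1)*conj(1) + 1*(exp(4*I*pi/7))*conj(exp(6*I*pi/7)) + 1*(exp(-6*I*pi/7))*conj(exp(-2*I*pi/7)) + 1*(exp(-2*I*pi/7))*conj(exp(4*I*pi/7)) + 1*(exp(2*I*pi/7))*conj(exp(-4*I*pi/7)) + 1*(exp(6*I*pi/7))*conj(exp(2*I*pi/7)) + 1*(exp(-4*I*pi/7))*conj(exp(-6*I*pi/7))]
      = (1/7)[(1) + (exp(-2*I*pi/7)) + (exp(-4*I*pi/7)) + (exp(-6*I*pi/7)) + (exp(6*I*pi/7)) + (exp(4*I*pi/7)) + (exp(2*I*pi/7))] = 0/7 = 0
  <chi_3*chi_6, chi_4> = (1/7)[1*(1)*conj(1) + 1*(exp(4*I*pi/7))*conj(exp(-6*I*pi/7)) + 1*(exp(-6*I*pi/7))*conj(exp(2*I*pi/7)) + 1*(exp(-2*I*pi/7))*conj(exp(-4*I*pi/7)) + 1*(exp(2*I*pi/7))*conj(exp(4*I*pi/7)) + 1*(exp(6*I*pi/7))*conj(exp(-2*I*pi/7)) + 1*(exp(-4*I*pi/7))*conj(exp(6*I*pi/7))]
      = (1/7)[(1) + (exp(-4*I*pi/7)) + (exp(6*I*pi/7)) + (exp(2*I*pi/7)) + (exp(-2*I*pi/7)) + (exp(-6*I*pi/7)) + (exp(4*I*pi/7))] = 0/7 = 0
  <chi_3*chi_6, chi_5> = (1/7)[1*(1)*conj(1) + 1*(exp(4*I*pi/7))*conj(exp(-4*I*pi/7)) + 1*(exp(-6*I*pi/7))*conj(exp(6*I*pi/7)) + 1*(exp(-2*I*pi/7))*conj(exp(2*I*pi/7)) + 1*(exp(2*I*pi/7))*conj(exp(-2*I*pi/7)) + 1*(exp(6*I*pi/7))*conj(exp(-6*I*pi/7)) + 1*(exp(-4*I*pi/7))*conj(exp(4*I*pi/7))]
      = (1/7)[(1) + (exp(-6*I*pi/7)) + (exp(2*I*pi/7)) + (exp(-4*I*pi/7)) + (exp(4*I*pi/7)) + (exp(-2*I*pi/7)) + (exp(6*I*pi/7))] = 0/7 = 0
  <chi_3*chi_6, chi_6> = (1/7)[1*(1)*conj(1) + 1*(exp(4*I*pi/7))*conj(exp(-2*I*pi/7)) + 1*(exp(-6*I*pi/7))*conj(exp(-4*I*pi/7)) + 1*(exp(-2*I*pi/7))*conj(exp(-6*I*pi/7)) + 1*(exp(2*I*pi/7))*conj(exp(6*I*pi/7)) + 1*(exp(6*I*pi/7))*conj(exp(4*I*pi/7)) + 1*(exp(-4*I*pi/7))*conj(exp(2*I*pi/7))]
      = (1/7)[(1) + (exp(6*I*pi/7)) + (exp(-2*I*pi/7)) + (exp(4*I*pi/7)) + (exp(-4*I*pi/7)) + (exp(2*I*pi/7)) + (exp(-6*I*pi/7))] = 0/7 = 0
(Exp terms are combined using exp(i*s)*conj(exp(i*t)) = exp(i*(s-t)), and sums of them are collapsed using the identity that for every m > 1 the m distinct m-th roots of unity sum to 0, e.g. 1 + exp(2*I*pi/3) + exp(-2*I*pi/3) = 0.)
Hence the multiplicities are chi_2: 1. Dimension check: dim(chi_3)*dim(chi_6) = 1*1 = 1 and sum (mult * dim) = 1*1 = 1.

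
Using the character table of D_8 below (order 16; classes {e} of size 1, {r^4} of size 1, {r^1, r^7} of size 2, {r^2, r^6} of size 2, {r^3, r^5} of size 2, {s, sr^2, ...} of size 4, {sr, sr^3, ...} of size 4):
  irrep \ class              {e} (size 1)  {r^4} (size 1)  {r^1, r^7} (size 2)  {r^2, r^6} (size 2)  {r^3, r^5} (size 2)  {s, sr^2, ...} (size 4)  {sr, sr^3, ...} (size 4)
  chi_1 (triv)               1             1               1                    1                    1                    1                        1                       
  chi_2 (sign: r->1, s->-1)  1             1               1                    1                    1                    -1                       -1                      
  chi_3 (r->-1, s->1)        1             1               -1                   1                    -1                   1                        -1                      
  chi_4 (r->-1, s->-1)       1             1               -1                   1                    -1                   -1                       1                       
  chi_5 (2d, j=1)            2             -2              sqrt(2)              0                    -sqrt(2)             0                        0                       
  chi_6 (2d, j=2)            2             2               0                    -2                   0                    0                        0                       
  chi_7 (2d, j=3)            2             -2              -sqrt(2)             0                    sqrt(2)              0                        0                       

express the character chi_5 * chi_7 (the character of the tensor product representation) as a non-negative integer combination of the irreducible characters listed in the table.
chi_5 tensor chi_7 = chi_3 + chi_4 + chi_6 (all other irreducibles have multiplicity 0).

The character of a tensor product is the pointwise product (chi_5 * chi_7)(C) = chi_5(C) * chi_7(C):
  {e}: (2)*(2), {r^4}: (-2)*(-2), {r^1, r^7}: (sqrt(2))*(-sqrt(2)), {r^2, r^6}: (0)*(0), {r^3, r^5}: (-sqrt(2))*(sqrt(2)), {s, sr^2, ...}: (0)*(0), {sr, sr^3, ...}: (0)*(0)
so (chi_5 * chi_7) takes values
  {e} -> 4, {r^4} -> 4, {r^1, r^7} -> -2, {r^2, r^6} -> 0, {r^3, r^5} -> -2, {s, sr^2, ...} -> 0, {sr, sr^3, ...} -> 0.
Now take the inner product of this character with each irreducible chi from the table, <chi_5*chi_7, chi> = (1/16) sum_C |C| (chi_5*chi_7)(C) conj(chi(C)):
  <chi_5*chi_7, chi_1> = (1/16)[1*(4)*conj(1) + 1*(4)*conj(1) + 2*(-2)*conj(1) + 2*(0)*conj(1) + 2*(-2)*conj(1) + 4*(0)*conj(1) + 4*(0)*conj(1)]
      = (1/16)[(4) + (4) + (-4) + (0) + (-4) + (0) + (0)] = 0/16 = 0
  <chi_5*chi_7, chi_2> = (1/16)[1*(4)*conj(1) + 1*(4)*conj(1) + 2*(-2)*conj(1) + 2*(0)*conj(1) + 2*(-2)*conj(1) + 4*(0)*conj(-1) + 4*(0)*conj(-1)]
      = (1/16)[(4) + (4) + (-4) + (0) + (-4) + (0) + (0)] = 0/16 = 0
  <chi_5*chi_7, chi_3> = (1/16)[1*(4)*conj(1) + 1*(4)*conj(1) + 2*(-2)*conj(-1) + 2*(0)*conj(1) + 2*(-2)*conj(-1) + 4*(0)*conj(1) + 4*(0)*conj(-1)]
      = (1/16)[(4) + (4) + (4) + (0) + (4) + (0) + (0)] = 16/16 = 1
  <chi_5*chi_7, chi_4> = (1/16)[1*(4)*conj(1) + 1*(4)*conj(1) + 2*(-2)*conj(-1) + 2*(0)*conj(1) + 2*(-2)*conj(-1) + 4*(0)*conj(-1) + 4*(0)*conj(1)]
      = (1/16)[(4) + (4) + (4) + (0) + (4) + (0) + (0)] = 16/16 = 1
  <chi_5*chi_7, chi_5> = (1/16)[1*(4)*conj(2) + 1*(4)*conj(-2) + 2*(-2)*conj(sqrt(2)) + 2*(0)*conj(0) + 2*(-2)*conj(-sqrt(2)) + 4*(0)*conj(0) + 4*(0)*conj(0)]
      = (1/16)[(8) + (-8) + (-4*sqrt(2)) + (0) + (4*sqrt(2)) + (0) + (0)] = 0/16 = 0
  <chi_5*chi_7, chi_6> = (1/16)[1*(4)*conj(2) + 1*(4)*conj(2) + 2*(-2)*conj(0) + 2*(0)*conj(-2) + 2*(-2)*conj(0) + 4*(0)*conj(0) + 4*(0)*conj(0)]
      = (1/16)[(8) + (8) + (0) + (0) + (0) + (0) + (0)] = 16/16 = 1
  <chi_5*chi_7, chi_7> = (1/16)[1*(4)*conj(2) + 1*(4)*conj(-2) + 2*(-2)*conj(-sqrt(2)) + 2*(0)*conj(0) + 2*(-2)*conj(sqrt(2)) + 4*(0)*conj(0) + 4*(0)*conj(0)]
      = (1/16)[(8) + (-8) + (4*sqrt(2)) + (0) + (-4*sqrt(2)) + (0) + (0)] = 0/16 = 0
Hence the multiplicities are chi_3: 1, chi_4: 1, chi_6: 1. Dimension check: dim(chi_5)*dim(chi_7) = 2*2 = 4 and sum (mult * dim) = 1*1 + 1*1 + 1*2 = 4.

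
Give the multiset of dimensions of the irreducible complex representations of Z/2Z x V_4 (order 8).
Dimensions: 1, 1, 1, 1, 1, 1, 1, 1

Working: There are 8 irreducibles (= number of conjugacy classes). Their dimensions d_i satisfy sum d_i^2 = |G| = 8: 1 + 1 + 1 + 1 + 1 + 1 + 1 + 1 = 8. (For the product with Z/2Z: each of the 2 1-dim characters of Z/2Z tensors with each irrep of V_4, giving 2 copies of each V_4-dimension.)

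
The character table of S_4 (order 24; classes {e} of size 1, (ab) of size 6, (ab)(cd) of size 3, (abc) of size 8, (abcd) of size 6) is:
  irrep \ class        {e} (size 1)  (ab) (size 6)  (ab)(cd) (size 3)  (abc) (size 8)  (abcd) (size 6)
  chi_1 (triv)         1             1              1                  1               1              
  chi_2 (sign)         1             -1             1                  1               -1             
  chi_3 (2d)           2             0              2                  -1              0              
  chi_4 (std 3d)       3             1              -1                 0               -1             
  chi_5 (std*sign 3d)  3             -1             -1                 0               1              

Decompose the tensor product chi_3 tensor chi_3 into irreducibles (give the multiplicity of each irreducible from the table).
chi_3 tensor chi_3 = chi_1 + chi_2 + chi_3 (all other irreducibles have multiplicity 0).

Proof sketch: The character of a tensor product is the pointwise product (chi_3 * chi_3)(C) = chi_3(C) * chi_3(C):
  {e}: (2)*(2), (ab): (0)*(0), (ab)(cd): (2)*(2), (abc): (-1)*(-1), (abcd): (0)*(0)
so (chi_3 * chi_3) takes values
  {e} -> 4, (ab) -> 0, (ab)(cd) -> 4, (abc) -> 1, (abcd) -> 0.
Now take the inner product of this character with each irreducible chi from the table, <chi_3*chi_3, chi> = (1/24) sum_C |C| (chi_3*chi_3)(C) conj(chi(C)):
  <chi_3*chi_3, chi_1> = (1/24)[1*(4)*conj(1) + 6*(0)*conj(1) + 3*(4)*conj(1) + 8*(1)*conj(1) + 6*(0)*conj(1)]
      = (1/24)[(4) + (0) + (12) + (8) + (0)] = 24/24 = 1
  <chi_3*chi_3, chi_2> = (1/24)[1*(4)*conj(1) + 6*(0)*conj(-1) + 3*(4)*conj(1) + 8*(1)*conj(1) + 6*(0)*conj(-1)]
      = (1/24)[(4) + (0) + (12) + (8) + (0)] = 24/24 = 1
  <chi_3*chi_3, chi_3> = (1/24)[1*(4)*conj(2) + 6*(0)*conj(0) + 3*(4)*conj(2) + 8*(1)*conj(-1) + 6*(0)*conj(0)]
      = (1/24)[(8) + (0) + (24) + (-8) + (0)] = 24/24 = 1
  <chi_3*chi_3, chi_4> = (1/24)[1*(4)*conj(3) + 6*(0)*conj(1) + 3*(4)*conj(-1) + 8*(1)*conj(0) + 6*(0)*conj(-1)]
      = (1/24)[(12) + (0) + (-12) + (0) + (0)] = 0/24 = 0
  <chi_3*chi_3, chi_5> = (1/24)[1*(4)*conj(3) + 6*(0)*conj(-1) + 3*(4)*conj(-1) + 8*(1)*conj(0) + 6*(0)*conj(1)]
      = (1/24)[(12) + (0) + (-12) + (0) + (0)] = 0/24 = 0
Hence the multiplicities are chi_1: 1, chi_2: 1, chi_3: 1. Dimension check: dim(chi_3)*dim(chi_3) = 2*2 = 4 and sum (mult * dim) = 1*1 + 1*1 + 1*2 = 4.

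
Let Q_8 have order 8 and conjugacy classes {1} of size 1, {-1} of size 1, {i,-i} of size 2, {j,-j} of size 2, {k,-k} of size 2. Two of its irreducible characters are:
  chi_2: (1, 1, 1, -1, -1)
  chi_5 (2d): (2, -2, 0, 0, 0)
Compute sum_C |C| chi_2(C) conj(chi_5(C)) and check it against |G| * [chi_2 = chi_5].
Sum = 0; so <chi_2, chi_5> = 0 (distinct irreducibles are orthogonal).

Reasoning: Compute term by term over conjugacy classes (|C| * chi_2(C) * conj(chi_5(C))):
  1*(1)*conj(2) + 1*(1)*conj(-2) + 2*(1)*conj(0) + 2*(-1)*conj(0) + 2*(-1)*conj(0)
  = (2) + (-2) + (0) + (0) + (0)
  = 0.
Dividing by |G| = 8 gives 0/8 = 0, matching the row-orthogonality relation <chi_2, chi_5> = [chi_2 = chi_5].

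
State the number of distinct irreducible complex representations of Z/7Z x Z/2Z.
14

Why: The number of irreducible complex representations of a finite group equals its number of conjugacy classes. Z/7Z x Z/2Z is abelian of order 14, so every element is its own conjugacy class: 14 classes, so Z/7Z x Z/2Z (order 14) has exactly 14 irreducible complex representations.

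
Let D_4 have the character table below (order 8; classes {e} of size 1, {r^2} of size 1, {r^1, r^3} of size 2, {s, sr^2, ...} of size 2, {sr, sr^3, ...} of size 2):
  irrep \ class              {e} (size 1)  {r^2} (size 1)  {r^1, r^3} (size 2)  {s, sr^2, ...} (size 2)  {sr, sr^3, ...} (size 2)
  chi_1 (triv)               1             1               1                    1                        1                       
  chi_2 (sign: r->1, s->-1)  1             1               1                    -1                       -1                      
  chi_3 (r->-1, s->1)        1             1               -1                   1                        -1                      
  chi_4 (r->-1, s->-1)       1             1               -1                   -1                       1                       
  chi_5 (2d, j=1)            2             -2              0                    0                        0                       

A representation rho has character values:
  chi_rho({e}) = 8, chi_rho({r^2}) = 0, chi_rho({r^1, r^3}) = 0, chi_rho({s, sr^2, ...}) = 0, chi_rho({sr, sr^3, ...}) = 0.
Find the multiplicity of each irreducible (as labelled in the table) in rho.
Multiplicities: chi_1: 1, chi_2: 1, chi_3: 1, chi_4: 1, chi_5: 2.

Working: Use <chi_rho, chi> = (1/|G|) sum_C |C| * chi_rho(C) * conj(chi(C)) with |G| = 8 for each irreducible chi in the table:
  <chi_rho, chi_1> = (1/8)[1*(8)*conj(1) + 1*(0)*conj(1) + 2*(0)*conj(1) + 2*(0)*conj(1) + 2*(0)*conj(1)]
      = (1/8)[(8) + (0) + (0) + (0) + (0)] = 8/8 = 1
  <chi_rho, chi_2> = (1/8)[1*(8)*conj(1) + 1*(0)*conj(1) + 2*(0)*conj(1) + 2*(0)*conj(-1) + 2*(0)*conj(-1)]
      = (1/8)[(8) + (0) + (0) + (0) + (0)] = 8/8 = 1
  <chi_rho, chi_3> = (1/8)[1*(8)*conj(1) + 1*(0)*conj(1) + 2*(0)*conj(-1) + 2*(0)*conj(1) + 2*(0)*conj(-1)]
      = (1/8)[(8) + (0) + (0) + (0) + (0)] = 8/8 = 1
  <chi_rho, chi_4> = (1/8)[1*(8)*conj(1) + 1*(0)*conj(1) + 2*(0)*conj(-1) + 2*(0)*conj(-1) + 2*(0)*conj(1)]
      = (1/8)[(8) + (0) + (0) + (0) + (0)] = 8/8 = 1
  <chi_rho, chi_5> = (1/8)[1*(8)*conj(2) + 1*(0)*conj(-2) + 2*(0)*conj(0) + 2*(0)*conj(0) + 2*(0)*conj(0)]
      = (1/8)[(16) + (0) + (0) + (0) + (0)] = 16/8 = 2
Dimension check: dim(rho) = sum (mult * dim) = 1*1 + 1*1 + 1*1 + 1*1 + 2*2 = 8 = chi_rho(e) = 8.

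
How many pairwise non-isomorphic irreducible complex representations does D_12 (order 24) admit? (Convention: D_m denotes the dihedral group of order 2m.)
9

Derivation: The number of irreducible complex representations of a finite group equals its number of conjugacy classes. D_12 has 9 conjugacy classes (n/2 + 3 for n even), so D_12 (order 24) has exactly 9 irreducible complex representations.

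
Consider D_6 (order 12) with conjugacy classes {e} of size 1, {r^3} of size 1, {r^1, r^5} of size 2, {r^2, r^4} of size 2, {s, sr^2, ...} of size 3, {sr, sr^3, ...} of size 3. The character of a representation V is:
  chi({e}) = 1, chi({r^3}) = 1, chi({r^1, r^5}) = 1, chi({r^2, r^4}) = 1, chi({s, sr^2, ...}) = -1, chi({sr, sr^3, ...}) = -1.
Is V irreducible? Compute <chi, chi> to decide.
Irreducible: <chi, chi> = 1.

Details: <chi, chi> = (1/|G|) sum_C |C| * |chi(C)|^2 = (1/12)[1*|1|^2 + 1*|1|^2 + 2*|1|^2 + 2*|1|^2 + 3*|-1|^2 + 3*|-1|^2]
  = (1/12)[(1) + (1) + (2) + (2) + (3) + (3)] = 12/12 = 1.
A character is irreducible iff <chi, chi> = 1, so this representation is irreducible.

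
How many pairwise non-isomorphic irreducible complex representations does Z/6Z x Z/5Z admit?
30

Working: The number of irreducible complex representations of a finite group equals its number of conjugacy classes. Z/6Z x Z/5Z is abelian of order 30, so every element is its own conjugacy class: 30 classes, so Z/6Z x Z/5Z (order 30) has exactly 30 irreducible complex representations.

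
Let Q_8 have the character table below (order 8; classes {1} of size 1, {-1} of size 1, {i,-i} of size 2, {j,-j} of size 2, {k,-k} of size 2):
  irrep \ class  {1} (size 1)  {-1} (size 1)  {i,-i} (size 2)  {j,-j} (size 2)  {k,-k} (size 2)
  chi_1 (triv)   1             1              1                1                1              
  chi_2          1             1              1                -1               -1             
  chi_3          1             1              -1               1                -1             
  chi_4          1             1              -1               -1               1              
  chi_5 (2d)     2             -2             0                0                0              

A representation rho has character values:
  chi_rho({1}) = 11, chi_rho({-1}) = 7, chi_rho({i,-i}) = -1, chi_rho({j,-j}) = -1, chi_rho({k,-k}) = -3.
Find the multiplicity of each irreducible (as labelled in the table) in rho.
Multiplicities: chi_1: 1, chi_2: 3, chi_3: 3, chi_4: 2, chi_5: 1.

Solution. Use <chi_rho, chi> = (1/|G|) sum_C |C| * chi_rho(C) * conj(chi(C)) with |G| = 8 for each irreducible chi in the table:
  <chi_rho, chi_1> = (1/8)[1*(11)*conj(1) + 1*(7)*conj(1) + 2*(-1)*conj(1) + 2*(-1)*conj(1) + 2*(-3)*conj(1)]
      = (1/8)[(11) + (7) + (-2) + (-2) + (-6)] = 8/8 = 1
  <chi_rho, chi_2> = (1/8)[1*(11)*conj(1) + 1*(7)*conj(1) + 2*(-1)*conj(1) + 2*(-1)*conj(-1) + 2*(-3)*conj(-1)]
      = (1/8)[(11) + (7) + (-2) + (2) + (6)] = 24/8 = 3
  <chi_rho, chi_3> = (1/8)[1*(11)*conj(1) + 1*(7)*conj(1) + 2*(-1)*conj(-1) + 2*(-1)*conj(1) + 2*(-3)*conj(-1)]
      = (1/8)[(11) + (7) + (2) + (-2) + (6)] = 24/8 = 3
  <chi_rho, chi_4> = (1/8)[1*(11)*conj(1) + 1*(7)*conj(1) + 2*(-1)*conj(-1) + 2*(-1)*conj(-1) + 2*(-3)*conj(1)]
      = (1/8)[(11) + (7) + (2) + (2) + (-6)] = 16/8 = 2
  <chi_rho, chi_5> = (1/8)[1*(11)*conj(2) + 1*(7)*conj(-2) + 2*(-1)*conj(0) + 2*(-1)*conj(0) + 2*(-3)*conj(0)]
      = (1/8)[(22) + (-14) + (0) + (0) + (0)] = 8/8 = 1
Dimension check: dim(rho) = sum (mult * dim) = 1*1 + 3*1 + 3*1 + 2*1 + 1*2 = 11 = chi_rho(e) = 11.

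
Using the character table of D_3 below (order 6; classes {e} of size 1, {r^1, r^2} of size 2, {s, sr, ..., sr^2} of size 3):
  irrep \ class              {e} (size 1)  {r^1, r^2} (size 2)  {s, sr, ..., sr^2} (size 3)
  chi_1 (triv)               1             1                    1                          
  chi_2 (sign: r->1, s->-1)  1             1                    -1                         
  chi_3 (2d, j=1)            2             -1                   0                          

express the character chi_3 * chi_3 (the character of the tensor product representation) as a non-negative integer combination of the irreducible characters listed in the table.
chi_3 tensor chi_3 = chi_1 + chi_2 + chi_3 (all other irreducibles have multiplicity 0).

Explanation: The character of a tensor product is the pointwise product (chi_3 * chi_3)(C) = chi_3(C) * chi_3(C):
  {e}: (2)*(2), {r^1, r^2}: (-1)*(-1), {s, sr, ..., sr^2}: (0)*(0)
so (chi_3 * chi_3) takes values
  {e} -> 4, {r^1, r^2} -> 1, {s, sr, ..., sr^2} -> 0.
Now take the inner product of this character with each irreducible chi from the table, <chi_3*chi_3, chi> = (1/6) sum_C |C| (chi_3*chi_3)(C) conj(chi(C)):
  <chi_3*chi_3, chi_1> = (1/6)[1*(4)*conj(1) + 2*(1)*conj(1) + 3*(0)*conj(1)]
      = (1/6)[(4) + (2) + (0)] = 6/6 = 1
  <chi_3*chi_3, chi_2> = (1/6)[1*(4)*conj(1) + 2*(1)*conj(1) + 3*(0)*conj(-1)]
      = (1/6)[(4) + (2) + (0)] = 6/6 = 1
  <chi_3*chi_3, chi_3> = (1/6)[1*(4)*conj(2) + 2*(1)*conj(-1) + 3*(0)*conj(0)]
      = (1/6)[(8) + (-2) + (0)] = 6/6 = 1
Hence the multiplicities are chi_1: 1, chi_2: 1, chi_3: 1. Dimension check: dim(chi_3)*dim(chi_3) = 2*2 = 4 and sum (mult * dim) = 1*1 + 1*1 + 1*2 = 4.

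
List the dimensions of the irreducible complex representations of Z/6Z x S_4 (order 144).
Dimensions: 1, 1, 1, 1, 1, 1, 1, 1, 1, 1, 1, 1, 2, 2, 2, 2, 2, 2, 3, 3, 3, 3, 3, 3, 3, 3, 3, 3, 3, 3

Working: There are 30 irreducibles (= number of conjugacy classes). Their dimensions d_i satisfy sum d_i^2 = |G| = 144: 1 + 1 + 1 + 1 + 1 + 1 + 1 + 1 + 1 + 1 + 1 + 1 + 4 + 4 + 4 + 4 + 4 + 4 + 9 + 9 + 9 + 9 + 9 + 9 + 9 + 9 + 9 + 9 + 9 + 9 = 144. (For the product with Z/6Z: each of the 6 1-dim characters of Z/6Z tensors with each irrep of S_4, giving 6 copies of each S_4-dimension.)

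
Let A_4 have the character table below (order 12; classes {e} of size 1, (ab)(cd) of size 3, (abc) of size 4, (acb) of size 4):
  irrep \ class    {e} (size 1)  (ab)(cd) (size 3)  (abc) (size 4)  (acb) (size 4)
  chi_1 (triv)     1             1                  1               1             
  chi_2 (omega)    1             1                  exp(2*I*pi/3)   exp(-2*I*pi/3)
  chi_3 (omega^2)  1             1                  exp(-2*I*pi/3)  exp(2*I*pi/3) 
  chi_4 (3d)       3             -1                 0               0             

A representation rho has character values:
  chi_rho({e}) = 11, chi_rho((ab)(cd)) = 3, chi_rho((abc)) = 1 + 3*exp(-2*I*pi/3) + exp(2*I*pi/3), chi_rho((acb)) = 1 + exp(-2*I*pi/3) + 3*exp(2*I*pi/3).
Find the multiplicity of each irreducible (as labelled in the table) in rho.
Multiplicities: chi_1: 1, chi_2: 1, chi_3: 3, chi_4: 2.

Reasoning: Use <chi_rho, chi> = (1/|G|) sum_C |C| * chi_rho(C) * conj(chi(C)) with |G| = 12 for each irreducible chi in the table:
  <chi_rho, chi_1> = (1/12)[1*(11)*conj(1) + 3*(3)*conj(1) + 4*(1 + 3*exp(-2*I*pi/3) + exp(2*I*pi/3))*conj(1) + 4*(1 + exp(-2*I*pi/3) + 3*exp(2*I*pi/3))*conj(1)]
      = (1/12)[(11) + (9) + (4 + 12*exp(-2*I*pi/3) + 4*exp(2*I*pi/3)) + (4 + 4*exp(-2*I*pi/3) + 12*exp(2*I*pi/3))] = 12/12 = 1
  <chi_rho, chi_2> = (1/12)[1*(11)*conj(1) + 3*(3)*conj(1) + 4*(1 + 3*exp(-2*I*pi/3) + exp(2*I*pi/3))*conj(exp(2*I*pi/3)) + 4*(1 + exp(-2*I*pi/3) + 3*exp(2*I*pi/3))*conj(exp(-2*I*pi/3))]
      = (1/12)[(11) + (9) + (4 + 4*exp(-2*I*pi/3) + 12*exp(2*I*pi/3)) + (4 + 12*exp(-2*I*pi/3) + 4*exp(2*I*pi/3))] = 12/12 = 1
  <chi_rho, chi_3> = (1/12)[1*(11)*conj(1) + 3*(3)*conj(1) + 4*(1 + 3*exp(-2*I*pi/3) + exp(2*I*pi/3))*conj(exp(-2*I*pi/3)) + 4*(1 + exp(-2*I*pi/3) + 3*exp(2*I*pi/3))*conj(exp(2*I*pi/3))]
      = (1/12)[(11) + (9) + (8) + (8)] = 36/12 = 3
  <chi_rho, chi_4> = (1/12)[1*(11)*conj(3) + 3*(3)*conj(-1) + 4*(1 + 3*exp(-2*I*pi/3) + exp(2*I*pi/3))*conj(0) + 4*(1 + exp(-2*I*pi/3) + 3*exp(2*I*pi/3))*conj(0)]
      = (1/12)[(33) + (-9) + (0) + (0)] = 24/12 = 2
(Exp terms are combined using exp(i*s)*conj(exp(i*t)) = exp(i*(s-t)), and sums of them are collapsed using the identity that for every m > 1 the m distinct m-th roots of unity sum to 0, e.g. 1 + exp(2*I*pi/3) + exp(-2*I*pi/3) = 0.)
Dimension check: dim(rho) = sum (mult * dim) = 1*1 + 1*1 + 3*1 + 2*3 = 11 = chi_rho(e) = 11.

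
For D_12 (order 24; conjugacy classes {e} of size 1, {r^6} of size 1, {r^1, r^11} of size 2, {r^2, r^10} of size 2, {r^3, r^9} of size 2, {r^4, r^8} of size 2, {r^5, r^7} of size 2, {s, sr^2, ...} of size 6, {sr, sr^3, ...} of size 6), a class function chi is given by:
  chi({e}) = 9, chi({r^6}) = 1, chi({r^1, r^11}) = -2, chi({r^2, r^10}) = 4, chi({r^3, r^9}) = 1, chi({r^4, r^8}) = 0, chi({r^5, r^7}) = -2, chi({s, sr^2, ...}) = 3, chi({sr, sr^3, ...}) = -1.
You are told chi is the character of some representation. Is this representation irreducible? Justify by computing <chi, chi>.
Not irreducible (reducible): <chi, chi> = 8 > 1.

Working: <chi, chi> = (1/|G|) sum_C |C| * |chi(C)|^2 = (1/24)[1*|9|^2 + 1*|1|^2 + 2*|-2|^2 + 2*|4|^2 + 2*|1|^2 + 2*|0|^2 + 2*|-2|^2 + 6*|3|^2 + 6*|-1|^2]
  = (1/24)[(81) + (1) + (8) + (32) + (2) + (0) + (8) + (54) + (6)] = 192/24 = 8.
A character is irreducible iff <chi, chi> = 1, so this representation is reducible.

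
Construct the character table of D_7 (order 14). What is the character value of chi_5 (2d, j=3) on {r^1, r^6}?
Conjugacy classes: {e} of size 1, {r^1, r^6} of size 2, {r^2, r^5} of size 2, {r^3, r^4} of size 2, {s, sr, ..., sr^6} of size 7.
Character table:
  irrep \ class              {e} (size 1)  {r^1, r^6} (size 2)  {r^2, r^5} (size 2)  {r^3, r^4} (size 2)  {s, sr, ..., sr^6} (size 7)
  chi_1 (triv)               1             1                    1                    1                    1                          
  chi_2 (sign: r->1, s->-1)  1             1                    1                    1                    -1                         
  chi_3 (2d, j=1)            2             2*cos(2*pi/7)        -2*cos(3*pi/7)       -2*cos(pi/7)         0                          
  chi_4 (2d, j=2)            2             -2*cos(3*pi/7)       -2*cos(pi/7)         2*cos(2*pi/7)        0                          
  chi_5 (2d, j=3)            2             -2*cos(pi/7)         2*cos(2*pi/7)        -2*cos(3*pi/7)       0                          

Spot check: chi_5 (2d, j=3) on {r^1, r^6} = -2*cos(pi/7).

Derivation: D_7 has order 2*7 = 14 with 5 conjugacy classes, hence 5 irreducibles. Sum of squared dims 1 + 1 + 4 + 4 + 4 = 14 = |G|. Linear characters come from the abelianisation; the 2-dimensional irreps have character r^k -> 2*cos(2*pi*j*k/7), reflections -> 0.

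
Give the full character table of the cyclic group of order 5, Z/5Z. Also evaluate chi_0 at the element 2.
Character table of Z/5Z (irreps indexed chi_0,...,chi_4 with chi_k(m) = zeta_5^(k*m), zeta_5 = exp(2*pi*i/5)):
  irrep \ class  {0} (size 1)  {1} (size 1)    {2} (size 1)    {3} (size 1)    {4} (size 1)  
  chi_0          1             1               1               1               1             
  chi_1          1             exp(2*I*pi/5)   exp(4*I*pi/5)   exp(-4*I*pi/5)  exp(-2*I*pi/5)
  chi_2          1             exp(4*I*pi/5)   exp(-2*I*pi/5)  exp(2*I*pi/5)   exp(-4*I*pi/5)
  chi_3          1             exp(-4*I*pi/5)  exp(2*I*pi/5)   exp(-2*I*pi/5)  exp(4*I*pi/5) 
  chi_4          1             exp(-2*I*pi/5)  exp(-4*I*pi/5)  exp(4*I*pi/5)   exp(2*I*pi/5) 

Spot check: chi_0(2) = zeta_5^(0*2) = zeta_5^0 = 1.

Why: Z/5Z is abelian, so all 5 irreducible complex representations are 1-dimensional. They are given by chi_k(m) = zeta_5^(k*m) for k = 0,...,4. Row orthogonality: sum_m chi_k(m) conj(chi_l(m)) = 5 * [k = l].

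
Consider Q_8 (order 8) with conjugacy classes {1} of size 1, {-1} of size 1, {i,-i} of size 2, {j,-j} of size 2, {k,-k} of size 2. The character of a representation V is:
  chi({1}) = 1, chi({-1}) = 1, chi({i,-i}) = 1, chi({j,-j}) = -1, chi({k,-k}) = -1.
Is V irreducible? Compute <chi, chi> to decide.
Irreducible: <chi, chi> = 1.

Argument: <chi, chi> = (1/|G|) sum_C |C| * |chi(C)|^2 = (1/8)[1*|1|^2 + 1*|1|^2 + 2*|1|^2 + 2*|-1|^2 + 2*|-1|^2]
  = (1/8)[(1) + (1) + (2) + (2) + (2)] = 8/8 = 1.
A character is irreducible iff <chi, chi> = 1, so this representation is irreducible.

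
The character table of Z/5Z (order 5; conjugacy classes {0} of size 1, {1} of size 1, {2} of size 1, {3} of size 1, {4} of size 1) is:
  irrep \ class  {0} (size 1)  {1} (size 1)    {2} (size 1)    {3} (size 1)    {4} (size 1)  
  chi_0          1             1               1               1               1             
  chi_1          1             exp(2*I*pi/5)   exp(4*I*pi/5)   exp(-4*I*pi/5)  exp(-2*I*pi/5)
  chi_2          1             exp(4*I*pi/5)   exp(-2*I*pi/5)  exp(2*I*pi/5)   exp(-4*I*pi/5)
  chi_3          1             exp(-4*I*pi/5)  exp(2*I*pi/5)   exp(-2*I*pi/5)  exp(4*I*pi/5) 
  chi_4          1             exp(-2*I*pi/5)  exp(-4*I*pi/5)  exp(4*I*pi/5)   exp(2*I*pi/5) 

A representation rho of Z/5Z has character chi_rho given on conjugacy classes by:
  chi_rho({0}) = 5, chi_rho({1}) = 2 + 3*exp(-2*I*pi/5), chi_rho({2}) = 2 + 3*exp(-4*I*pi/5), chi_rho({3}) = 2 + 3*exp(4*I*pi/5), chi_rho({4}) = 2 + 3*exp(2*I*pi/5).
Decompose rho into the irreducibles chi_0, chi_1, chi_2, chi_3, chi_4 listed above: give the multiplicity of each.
Multiplicities: chi_0: 2, chi_1: 0, chi_2: 0, chi_3: 0, chi_4: 3.

Argument: Use <chi_rho, chi> = (1/|G|) sum_C |C| * chi_rho(C) * conj(chi(C)) with |G| = 5 for each irreducible chi in the table:
  <chi_rho, chi_0> = (1/5)[1*(5)*conj(1) + 1*(2 + 3*exp(-2*I*pi/5))*conj(1) + 1*(2 + 3*exp(-4*I*pi/5))*conj(1) + 1*(2 + 3*exp(4*I*pi/5))*conj(1) + 1*(2 + 3*exp(2*I*pi/5))*conj(1)]
      = (1/5)[(5) + (2 + 3*exp(-2*I*pi/5)) + (2 + 3*exp(-4*I*pi/5)) + (2 + 3*exp(4*I*pi/5)) + (2 + 3*exp(2*I*pi/5))] = 10/5 = 2
  <chi_rho, chi_1> = (1/5)[1*(5)*conj(1) + 1*(2 + 3*exp(-2*I*pi/5))*conj(exp(2*I*pi/5)) + 1*(2 + 3*exp(-4*I*pi/5))*conj(exp(4*I*pi/5)) + 1*(2 + 3*exp(4*I*pi/5))*conj(exp(-4*I*pi/5)) + 1*(2 + 3*exp(2*I*pi/5))*conj(exp(-2*I*pi/5))]
      = (1/5)[(5) + (2*exp(-2*I*pi/5) + 3*exp(-4*I*pi/5)) + (2*exp(-4*I*pi/5) + 3*exp(2*I*pi/5)) + (3*exp(-2*I*pi/5) + 2*exp(4*I*pi/5)) + (3*exp(4*I*pi/5) + 2*exp(2*I*pi/5))] = 0/5 = 0
  <chi_rho, chi_2> = (1/5)[1*(5)*conj(1) + 1*(2 + 3*exp(-2*I*pi/5))*conj(exp(4*I*pi/5)) + 1*(2 + 3*exp(-4*I*pi/5))*conj(exp(-2*I*pi/5)) + 1*(2 + 3*exp(4*I*pi/5))*conj(exp(2*I*pi/5)) + 1*(2 + 3*exp(2*I*pi/5))*conj(exp(-4*I*pi/5))]
      = (1/5)[(5) + (2*exp(-4*I*pi/5) + 3*exp(4*I*pi/5)) + (3*exp(-2*I*pi/5) + 2*exp(2*I*pi/5)) + (2*exp(-2*I*pi/5) + 3*exp(2*I*pi/5)) + (3*exp(-4*I*pi/5) + 2*exp(4*I*pi/5))] = 0/5 = 0
  <chi_rho, chi_3> = (1/5)[1*(5)*conj(1) + 1*(2 + 3*exp(-2*I*pi/5))*conj(exp(-4*I*pi/5)) + 1*(2 + 3*exp(-4*I*pi/5))*conj(exp(2*I*pi/5)) + 1*(2 + 3*exp(4*I*pi/5))*conj(exp(-2*I*pi/5)) + 1*(2 + 3*exp(2*I*pi/5))*conj(exp(4*I*pi/5))]
      = (1/5)[(5) + (2*exp(4*I*pi/5) + 3*exp(2*I*pi/5)) + (2*exp(-2*I*pi/5) + 3*exp(4*I*pi/5)) + (3*exp(-4*I*pi/5) + 2*exp(2*I*pi/5)) + (3*exp(-2*I*pi/5) + 2*exp(-4*I*pi/5))] = 0/5 = 0
  <chi_rho, chi_4> = (1/5)[1*(5)*conj(1) + 1*(2 + 3*exp(-2*I*pi/5))*conj(exp(-2*I*pi/5)) + 1*(2 + 3*exp(-4*I*pi/5))*conj(exp(-4*I*pi/5)) + 1*(2 + 3*exp(4*I*pi/5))*conj(exp(4*I*pi/5)) + 1*(2 + 3*exp(2*I*pi/5))*conj(exp(2*I*pi/5))]
      = (1/5)[(5) + (3 + 2*exp(2*I*pi/5)) + (3 + 2*exp(4*I*pi/5)) + (3 + 2*exp(-4*I*pi/5)) + (3 + 2*exp(-2*I*pi/5))] = 15/5 = 3
(Exp terms are combined using exp(i*s)*conj(exp(i*t)) = exp(i*(s-t)), and sums of them are collapsed using the identity that for every m > 1 the m distinct m-th roots of unity sum to 0, e.g. 1 + exp(2*I*pi/3) + exp(-2*I*pi/3) = 0.)
Dimension check: dim(rho) = sum (mult * dim) = 2*1 + 0*1 + 0*1 + 0*1 + 3*1 = 5 = chi_rho(e) = 5.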